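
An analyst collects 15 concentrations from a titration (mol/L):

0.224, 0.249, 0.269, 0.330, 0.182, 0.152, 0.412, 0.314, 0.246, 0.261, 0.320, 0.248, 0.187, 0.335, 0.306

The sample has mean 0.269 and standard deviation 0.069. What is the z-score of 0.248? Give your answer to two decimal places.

z = (0.248 − 0.269) / 0.069 = -0.30.

-0.30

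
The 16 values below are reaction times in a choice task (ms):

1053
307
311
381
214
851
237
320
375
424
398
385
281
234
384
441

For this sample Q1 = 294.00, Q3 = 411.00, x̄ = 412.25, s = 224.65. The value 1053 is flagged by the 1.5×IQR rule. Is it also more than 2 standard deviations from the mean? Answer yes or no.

yes

z = (1053 − 412.25) / 224.65 = 2.85.
|z| = 2.85 > 2.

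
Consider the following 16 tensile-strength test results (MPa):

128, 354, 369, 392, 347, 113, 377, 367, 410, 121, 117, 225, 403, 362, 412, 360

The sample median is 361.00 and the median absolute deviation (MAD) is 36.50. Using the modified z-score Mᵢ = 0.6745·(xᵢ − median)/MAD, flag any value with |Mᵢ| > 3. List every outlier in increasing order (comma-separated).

|Mᵢ| > 3 ⇔ |xᵢ − 361.00| > 3·36.50/0.6745 = 162.34.
So outliers lie outside [198.66, 523.34].
113: M = -4.58 → outlier.
117: M = -4.51 → outlier.
121: M = -4.44 → outlier.
128: M = -4.31 → outlier.

113, 117, 121, 128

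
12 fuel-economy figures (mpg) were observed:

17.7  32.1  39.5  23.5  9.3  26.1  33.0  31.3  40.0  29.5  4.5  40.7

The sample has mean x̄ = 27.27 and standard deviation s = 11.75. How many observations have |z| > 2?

0

Cutoffs: x̄ ± 2s = [3.77, 50.77].
Every value lies within the cutoffs.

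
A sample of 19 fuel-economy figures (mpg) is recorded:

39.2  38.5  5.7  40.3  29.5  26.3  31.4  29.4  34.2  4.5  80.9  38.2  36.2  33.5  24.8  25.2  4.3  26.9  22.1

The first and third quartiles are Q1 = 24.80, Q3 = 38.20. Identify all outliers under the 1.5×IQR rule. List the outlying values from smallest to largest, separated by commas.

IQR = Q3 − Q1 = 38.20 − 24.80 = 13.40.
Lower fence = Q1 − 1.5·IQR = 24.80 − 20.10 = 4.70.
Upper fence = Q3 + 1.5·IQR = 38.20 + 20.10 = 58.30.
4.3 < 4.70 → outlier.
4.5 < 4.70 → outlier.
80.9 > 58.30 → outlier.
All remaining values lie within [4.70, 58.30].

4.3, 4.5, 80.9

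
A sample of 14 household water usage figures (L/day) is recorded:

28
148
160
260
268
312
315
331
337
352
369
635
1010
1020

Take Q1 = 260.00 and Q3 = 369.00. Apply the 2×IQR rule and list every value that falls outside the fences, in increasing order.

28, 635, 1010, 1020

IQR = Q3 − Q1 = 369.00 − 260.00 = 109.00.
Lower fence = Q1 − 2·IQR = 260.00 − 218.00 = 42.00.
Upper fence = Q3 + 2·IQR = 369.00 + 218.00 = 587.00.
28 < 42.00 → outlier.
635 > 587.00 → outlier.
1010 > 587.00 → outlier.
1020 > 587.00 → outlier.
All remaining values lie within [42.00, 587.00].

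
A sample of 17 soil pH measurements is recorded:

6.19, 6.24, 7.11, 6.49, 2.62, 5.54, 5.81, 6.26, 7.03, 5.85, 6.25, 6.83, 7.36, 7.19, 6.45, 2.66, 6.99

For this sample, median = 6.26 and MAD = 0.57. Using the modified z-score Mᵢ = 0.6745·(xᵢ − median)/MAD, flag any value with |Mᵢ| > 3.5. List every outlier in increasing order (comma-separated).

|Mᵢ| > 3.5 ⇔ |xᵢ − 6.26| > 3.5·0.57/0.6745 = 2.96.
So outliers lie outside [3.30, 9.22].
2.62: M = -4.31 → outlier.
2.66: M = -4.26 → outlier.

2.62, 2.66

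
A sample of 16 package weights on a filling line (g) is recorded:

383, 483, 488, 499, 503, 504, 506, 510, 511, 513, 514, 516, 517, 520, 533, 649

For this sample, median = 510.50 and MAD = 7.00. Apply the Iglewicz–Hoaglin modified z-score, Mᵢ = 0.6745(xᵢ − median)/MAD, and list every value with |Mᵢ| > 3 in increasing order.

383, 649

|Mᵢ| > 3 ⇔ |xᵢ − 510.50| > 3·7.00/0.6745 = 31.13.
So outliers lie outside [479.37, 541.63].
383: M = -12.29 → outlier.
649: M = 13.35 → outlier.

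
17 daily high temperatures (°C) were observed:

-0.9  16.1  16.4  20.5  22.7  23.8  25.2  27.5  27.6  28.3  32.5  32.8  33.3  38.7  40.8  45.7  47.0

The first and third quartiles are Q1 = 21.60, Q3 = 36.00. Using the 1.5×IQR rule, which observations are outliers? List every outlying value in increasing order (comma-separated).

IQR = Q3 − Q1 = 36.00 − 21.60 = 14.40.
Lower fence = Q1 − 1.5·IQR = 21.60 − 21.60 = 0.00.
Upper fence = Q3 + 1.5·IQR = 36.00 + 21.60 = 57.60.
-0.9 < 0.00 → outlier.
All remaining values lie within [0.00, 57.60].

-0.9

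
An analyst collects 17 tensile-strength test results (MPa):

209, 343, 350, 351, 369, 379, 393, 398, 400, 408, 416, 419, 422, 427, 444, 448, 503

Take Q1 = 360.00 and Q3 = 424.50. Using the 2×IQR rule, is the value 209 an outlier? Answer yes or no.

IQR = Q3 − Q1 = 424.50 − 360.00 = 64.50.
Lower fence = Q1 − 2·IQR = 360.00 − 129.00 = 231.00.
Upper fence = Q3 + 2·IQR = 424.50 + 129.00 = 553.50.
209 lies below the lower fence.

yes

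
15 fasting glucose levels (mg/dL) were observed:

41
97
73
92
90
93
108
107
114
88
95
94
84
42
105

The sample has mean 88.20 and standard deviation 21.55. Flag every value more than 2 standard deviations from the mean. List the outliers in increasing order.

41, 42

Cutoffs at x̄ ± 2s: 88.20 ± 2·21.55 = [45.10, 131.30].
41: z = -2.19, |z| > 2 → outlier.
42: z = -2.14, |z| > 2 → outlier.
Every other value lies within [45.10, 131.30].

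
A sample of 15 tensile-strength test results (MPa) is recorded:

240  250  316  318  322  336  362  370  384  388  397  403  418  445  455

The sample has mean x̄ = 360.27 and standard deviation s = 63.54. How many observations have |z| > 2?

Cutoffs: x̄ ± 2s = [233.19, 487.35].
Every value lies within the cutoffs.

0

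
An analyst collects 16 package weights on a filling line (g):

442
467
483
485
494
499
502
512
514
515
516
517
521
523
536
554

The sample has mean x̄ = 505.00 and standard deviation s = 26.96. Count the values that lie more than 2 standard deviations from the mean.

Cutoffs: x̄ ± 2s = [451.08, 558.92].
Outside the cutoffs: 442.

1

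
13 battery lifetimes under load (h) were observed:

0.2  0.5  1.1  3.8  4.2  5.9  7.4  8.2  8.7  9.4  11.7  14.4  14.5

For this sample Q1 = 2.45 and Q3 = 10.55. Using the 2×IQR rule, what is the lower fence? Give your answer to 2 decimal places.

IQR = Q3 − Q1 = 10.55 − 2.45 = 8.10.
Lower fence = Q1 − 2·IQR = 2.45 − 16.20 = -13.75.
Upper fence = Q3 + 2·IQR = 10.55 + 16.20 = 26.75.

-13.75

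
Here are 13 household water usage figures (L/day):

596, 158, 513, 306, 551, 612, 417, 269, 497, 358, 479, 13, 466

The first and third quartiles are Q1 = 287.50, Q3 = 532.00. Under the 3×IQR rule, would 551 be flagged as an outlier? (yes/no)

IQR = Q3 − Q1 = 532.00 − 287.50 = 244.50.
Lower fence = Q1 − 3·IQR = 287.50 − 733.50 = -446.00.
Upper fence = Q3 + 3·IQR = 532.00 + 733.50 = 1265.50.
551 lies within [-446.00, 1265.50].

no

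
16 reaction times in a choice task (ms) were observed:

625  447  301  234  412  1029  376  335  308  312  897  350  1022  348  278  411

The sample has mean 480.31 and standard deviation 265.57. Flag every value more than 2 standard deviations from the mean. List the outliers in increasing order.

1022, 1029

Cutoffs at x̄ ± 2s: 480.31 ± 2·265.57 = [-50.83, 1011.45].
1022: z = 2.04, |z| > 2 → outlier.
1029: z = 2.07, |z| > 2 → outlier.
Every other value lies within [-50.83, 1011.45].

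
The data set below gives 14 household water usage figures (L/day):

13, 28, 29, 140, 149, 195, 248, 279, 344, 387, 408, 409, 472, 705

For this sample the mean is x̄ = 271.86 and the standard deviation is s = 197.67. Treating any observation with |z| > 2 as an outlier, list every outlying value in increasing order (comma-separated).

705

Cutoffs at x̄ ± 2s: 271.86 ± 2·197.67 = [-123.48, 667.20].
705: z = 2.19, |z| > 2 → outlier.
Every other value lies within [-123.48, 667.20].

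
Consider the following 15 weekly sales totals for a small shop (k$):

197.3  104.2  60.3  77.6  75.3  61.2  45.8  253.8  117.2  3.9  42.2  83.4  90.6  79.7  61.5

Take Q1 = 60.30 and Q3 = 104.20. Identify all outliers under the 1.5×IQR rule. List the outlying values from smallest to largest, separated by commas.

197.3, 253.8

IQR = Q3 − Q1 = 104.20 − 60.30 = 43.90.
Lower fence = Q1 − 1.5·IQR = 60.30 − 65.85 = -5.55.
Upper fence = Q3 + 1.5·IQR = 104.20 + 65.85 = 170.05.
197.3 > 170.05 → outlier.
253.8 > 170.05 → outlier.
All remaining values lie within [-5.55, 170.05].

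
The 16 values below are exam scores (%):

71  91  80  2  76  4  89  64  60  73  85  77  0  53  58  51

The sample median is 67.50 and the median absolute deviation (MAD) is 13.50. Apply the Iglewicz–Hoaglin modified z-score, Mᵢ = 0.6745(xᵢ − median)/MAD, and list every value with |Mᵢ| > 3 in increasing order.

0, 2, 4

|Mᵢ| > 3 ⇔ |xᵢ − 67.50| > 3·13.50/0.6745 = 60.04.
So outliers lie outside [7.46, 127.54].
0: M = -3.37 → outlier.
2: M = -3.27 → outlier.
4: M = -3.17 → outlier.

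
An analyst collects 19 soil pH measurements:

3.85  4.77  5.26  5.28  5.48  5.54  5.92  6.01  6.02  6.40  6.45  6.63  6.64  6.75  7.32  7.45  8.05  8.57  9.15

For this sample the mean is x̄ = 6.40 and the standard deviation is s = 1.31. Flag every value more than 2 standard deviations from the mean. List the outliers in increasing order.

Cutoffs at x̄ ± 2s: 6.40 ± 2·1.31 = [3.78, 9.02].
9.15: z = 2.10, |z| > 2 → outlier.
Every other value lies within [3.78, 9.02].

9.15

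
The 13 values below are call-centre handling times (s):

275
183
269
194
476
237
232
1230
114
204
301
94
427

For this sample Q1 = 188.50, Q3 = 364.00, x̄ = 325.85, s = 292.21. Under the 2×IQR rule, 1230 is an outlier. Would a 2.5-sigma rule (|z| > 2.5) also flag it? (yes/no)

yes

z = (1230 − 325.85) / 292.21 = 3.09.
|z| = 3.09 > 2.5.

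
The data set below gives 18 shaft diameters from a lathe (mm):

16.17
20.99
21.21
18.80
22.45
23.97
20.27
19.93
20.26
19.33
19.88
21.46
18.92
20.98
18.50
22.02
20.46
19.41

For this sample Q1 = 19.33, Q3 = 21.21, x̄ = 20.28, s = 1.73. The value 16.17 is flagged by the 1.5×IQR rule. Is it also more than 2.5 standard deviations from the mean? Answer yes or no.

z = (16.17 − 20.28) / 1.73 = -2.38.
|z| = 2.38 ≤ 2.5.

no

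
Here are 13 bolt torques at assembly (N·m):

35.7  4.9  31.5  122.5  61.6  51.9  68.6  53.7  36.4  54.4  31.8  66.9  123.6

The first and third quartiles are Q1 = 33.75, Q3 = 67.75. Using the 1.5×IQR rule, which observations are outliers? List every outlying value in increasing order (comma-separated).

IQR = Q3 − Q1 = 67.75 − 33.75 = 34.00.
Lower fence = Q1 − 1.5·IQR = 33.75 − 51.00 = -17.25.
Upper fence = Q3 + 1.5·IQR = 67.75 + 51.00 = 118.75.
122.5 > 118.75 → outlier.
123.6 > 118.75 → outlier.
All remaining values lie within [-17.25, 118.75].

122.5, 123.6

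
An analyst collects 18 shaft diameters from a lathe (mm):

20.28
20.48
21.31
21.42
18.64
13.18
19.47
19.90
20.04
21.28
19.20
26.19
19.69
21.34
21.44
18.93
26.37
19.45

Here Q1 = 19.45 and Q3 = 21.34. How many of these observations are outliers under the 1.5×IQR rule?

IQR = 1.89; fences at 19.45 − 2.835 = 16.615 and 21.34 + 2.835 = 24.175.
Outside the cutoffs: 13.18, 26.19, 26.37.

3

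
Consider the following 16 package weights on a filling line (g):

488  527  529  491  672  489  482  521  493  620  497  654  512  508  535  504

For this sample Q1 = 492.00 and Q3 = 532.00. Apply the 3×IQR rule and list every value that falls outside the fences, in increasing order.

654, 672

IQR = Q3 − Q1 = 532.00 − 492.00 = 40.00.
Lower fence = Q1 − 3·IQR = 492.00 − 120.00 = 372.00.
Upper fence = Q3 + 3·IQR = 532.00 + 120.00 = 652.00.
654 > 652.00 → outlier.
672 > 652.00 → outlier.
All remaining values lie within [372.00, 652.00].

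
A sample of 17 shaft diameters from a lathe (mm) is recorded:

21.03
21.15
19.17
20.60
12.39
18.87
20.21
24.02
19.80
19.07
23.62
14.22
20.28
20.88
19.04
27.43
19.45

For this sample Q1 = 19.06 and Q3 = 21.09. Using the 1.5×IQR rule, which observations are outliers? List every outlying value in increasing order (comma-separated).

12.39, 14.22, 27.43

IQR = Q3 − Q1 = 21.09 − 19.06 = 2.03.
Lower fence = Q1 − 1.5·IQR = 19.06 − 3.045 = 16.015.
Upper fence = Q3 + 1.5·IQR = 21.09 + 3.045 = 24.135.
12.39 < 16.015 → outlier.
14.22 < 16.015 → outlier.
27.43 > 24.135 → outlier.
All remaining values lie within [16.015, 24.135].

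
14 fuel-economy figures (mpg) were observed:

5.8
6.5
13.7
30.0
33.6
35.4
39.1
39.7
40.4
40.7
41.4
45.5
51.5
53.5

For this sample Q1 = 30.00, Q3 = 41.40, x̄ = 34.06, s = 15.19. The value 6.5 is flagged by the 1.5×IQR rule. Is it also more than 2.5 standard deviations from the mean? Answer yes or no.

z = (6.5 − 34.06) / 15.19 = -1.81.
|z| = 1.81 ≤ 2.5.

no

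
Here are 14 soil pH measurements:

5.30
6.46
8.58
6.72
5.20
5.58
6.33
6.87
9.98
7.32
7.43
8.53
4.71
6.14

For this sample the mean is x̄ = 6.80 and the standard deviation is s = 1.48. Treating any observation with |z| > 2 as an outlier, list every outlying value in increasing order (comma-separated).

Cutoffs at x̄ ± 2s: 6.80 ± 2·1.48 = [3.84, 9.76].
9.98: z = 2.15, |z| > 2 → outlier.
Every other value lies within [3.84, 9.76].

9.98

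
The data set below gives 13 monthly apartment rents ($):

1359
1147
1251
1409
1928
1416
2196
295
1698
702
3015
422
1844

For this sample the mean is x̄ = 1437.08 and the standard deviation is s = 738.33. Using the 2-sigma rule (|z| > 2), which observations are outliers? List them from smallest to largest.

3015

Cutoffs at x̄ ± 2s: 1437.08 ± 2·738.33 = [-39.58, 2913.74].
3015: z = 2.14, |z| > 2 → outlier.
Every other value lies within [-39.58, 2913.74].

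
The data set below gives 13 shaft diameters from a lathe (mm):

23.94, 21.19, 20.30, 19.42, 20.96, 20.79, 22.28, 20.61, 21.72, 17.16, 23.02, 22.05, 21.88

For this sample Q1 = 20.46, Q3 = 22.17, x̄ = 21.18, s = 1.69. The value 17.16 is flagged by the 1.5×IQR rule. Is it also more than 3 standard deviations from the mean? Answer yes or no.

no

z = (17.16 − 21.18) / 1.69 = -2.38.
|z| = 2.38 ≤ 3.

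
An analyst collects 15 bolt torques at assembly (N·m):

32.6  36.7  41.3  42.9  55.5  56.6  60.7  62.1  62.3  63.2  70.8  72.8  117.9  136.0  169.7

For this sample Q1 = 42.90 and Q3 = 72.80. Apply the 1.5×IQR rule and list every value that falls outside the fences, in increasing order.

IQR = Q3 − Q1 = 72.80 − 42.90 = 29.90.
Lower fence = Q1 − 1.5·IQR = 42.90 − 44.85 = -1.95.
Upper fence = Q3 + 1.5·IQR = 72.80 + 44.85 = 117.65.
117.9 > 117.65 → outlier.
136.0 > 117.65 → outlier.
169.7 > 117.65 → outlier.
All remaining values lie within [-1.95, 117.65].

117.9, 136.0, 169.7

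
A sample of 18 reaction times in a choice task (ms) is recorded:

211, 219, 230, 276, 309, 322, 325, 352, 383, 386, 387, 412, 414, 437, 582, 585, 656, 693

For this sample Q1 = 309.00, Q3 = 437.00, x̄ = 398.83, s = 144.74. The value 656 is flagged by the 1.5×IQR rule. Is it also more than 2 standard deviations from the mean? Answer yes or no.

z = (656 − 398.83) / 144.74 = 1.78.
|z| = 1.78 ≤ 2.

no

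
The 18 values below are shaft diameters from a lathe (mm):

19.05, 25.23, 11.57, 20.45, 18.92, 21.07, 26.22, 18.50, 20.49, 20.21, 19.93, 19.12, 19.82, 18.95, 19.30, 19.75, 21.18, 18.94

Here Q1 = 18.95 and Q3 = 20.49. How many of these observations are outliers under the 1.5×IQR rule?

IQR = 1.54; fences at 18.95 − 2.31 = 16.64 and 20.49 + 2.31 = 22.80.
Outside the cutoffs: 11.57, 25.23, 26.22.

3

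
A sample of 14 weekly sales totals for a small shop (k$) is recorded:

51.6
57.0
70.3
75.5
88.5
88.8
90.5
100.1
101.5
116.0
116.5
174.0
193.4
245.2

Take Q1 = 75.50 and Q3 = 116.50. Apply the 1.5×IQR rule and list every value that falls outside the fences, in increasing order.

IQR = Q3 − Q1 = 116.50 − 75.50 = 41.00.
Lower fence = Q1 − 1.5·IQR = 75.50 − 61.50 = 14.00.
Upper fence = Q3 + 1.5·IQR = 116.50 + 61.50 = 178.00.
193.4 > 178.00 → outlier.
245.2 > 178.00 → outlier.
All remaining values lie within [14.00, 178.00].

193.4, 245.2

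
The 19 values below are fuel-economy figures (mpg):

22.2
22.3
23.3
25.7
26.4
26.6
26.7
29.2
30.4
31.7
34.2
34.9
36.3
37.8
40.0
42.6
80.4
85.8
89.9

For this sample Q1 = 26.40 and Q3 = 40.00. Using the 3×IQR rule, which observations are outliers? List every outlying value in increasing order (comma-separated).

85.8, 89.9

IQR = Q3 − Q1 = 40.00 − 26.40 = 13.60.
Lower fence = Q1 − 3·IQR = 26.40 − 40.80 = -14.40.
Upper fence = Q3 + 3·IQR = 40.00 + 40.80 = 80.80.
85.8 > 80.80 → outlier.
89.9 > 80.80 → outlier.
All remaining values lie within [-14.40, 80.80].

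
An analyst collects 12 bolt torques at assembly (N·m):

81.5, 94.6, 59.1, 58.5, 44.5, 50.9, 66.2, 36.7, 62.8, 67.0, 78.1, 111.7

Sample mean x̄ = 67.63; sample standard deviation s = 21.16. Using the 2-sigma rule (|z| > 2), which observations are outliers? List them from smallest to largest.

Cutoffs at x̄ ± 2s: 67.63 ± 2·21.16 = [25.31, 109.95].
111.7: z = 2.08, |z| > 2 → outlier.
Every other value lies within [25.31, 109.95].

111.7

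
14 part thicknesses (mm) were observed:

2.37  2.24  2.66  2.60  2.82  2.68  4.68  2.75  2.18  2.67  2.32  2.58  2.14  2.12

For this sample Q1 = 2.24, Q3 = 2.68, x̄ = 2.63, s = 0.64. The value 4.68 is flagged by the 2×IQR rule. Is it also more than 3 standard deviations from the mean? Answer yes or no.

yes

z = (4.68 − 2.63) / 0.64 = 3.20.
|z| = 3.20 > 3.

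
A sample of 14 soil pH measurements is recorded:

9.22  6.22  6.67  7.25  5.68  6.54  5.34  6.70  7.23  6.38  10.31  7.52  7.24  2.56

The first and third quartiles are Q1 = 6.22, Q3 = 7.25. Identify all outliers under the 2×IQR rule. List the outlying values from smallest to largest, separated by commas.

IQR = Q3 − Q1 = 7.25 − 6.22 = 1.03.
Lower fence = Q1 − 2·IQR = 6.22 − 2.06 = 4.16.
Upper fence = Q3 + 2·IQR = 7.25 + 2.06 = 9.31.
2.56 < 4.16 → outlier.
10.31 > 9.31 → outlier.
All remaining values lie within [4.16, 9.31].

2.56, 10.31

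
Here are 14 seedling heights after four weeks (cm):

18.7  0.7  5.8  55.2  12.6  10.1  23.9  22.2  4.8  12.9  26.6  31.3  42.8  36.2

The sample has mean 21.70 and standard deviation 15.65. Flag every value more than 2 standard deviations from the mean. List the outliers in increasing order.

55.2

Cutoffs at x̄ ± 2s: 21.70 ± 2·15.65 = [-9.60, 53.00].
55.2: z = 2.14, |z| > 2 → outlier.
Every other value lies within [-9.60, 53.00].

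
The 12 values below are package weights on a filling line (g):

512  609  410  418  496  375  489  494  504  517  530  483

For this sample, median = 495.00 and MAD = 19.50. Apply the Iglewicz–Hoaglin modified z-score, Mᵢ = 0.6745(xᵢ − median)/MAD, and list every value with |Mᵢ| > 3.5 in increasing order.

|Mᵢ| > 3.5 ⇔ |xᵢ − 495.00| > 3.5·19.50/0.6745 = 101.19.
So outliers lie outside [393.81, 596.19].
375: M = -4.15 → outlier.
609: M = 3.94 → outlier.

375, 609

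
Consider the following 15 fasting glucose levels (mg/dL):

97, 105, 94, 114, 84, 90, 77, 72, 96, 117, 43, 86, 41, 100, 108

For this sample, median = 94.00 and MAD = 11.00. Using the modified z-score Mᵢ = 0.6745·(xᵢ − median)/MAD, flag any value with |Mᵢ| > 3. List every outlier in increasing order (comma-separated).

|Mᵢ| > 3 ⇔ |xᵢ − 94.00| > 3·11.00/0.6745 = 48.93.
So outliers lie outside [45.07, 142.93].
41: M = -3.25 → outlier.
43: M = -3.13 → outlier.

41, 43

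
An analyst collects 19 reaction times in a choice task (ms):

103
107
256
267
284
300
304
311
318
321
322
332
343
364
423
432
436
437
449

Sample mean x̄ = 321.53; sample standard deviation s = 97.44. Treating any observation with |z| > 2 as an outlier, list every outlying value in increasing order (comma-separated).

103, 107

Cutoffs at x̄ ± 2s: 321.53 ± 2·97.44 = [126.65, 516.41].
103: z = -2.24, |z| > 2 → outlier.
107: z = -2.20, |z| > 2 → outlier.
Every other value lies within [126.65, 516.41].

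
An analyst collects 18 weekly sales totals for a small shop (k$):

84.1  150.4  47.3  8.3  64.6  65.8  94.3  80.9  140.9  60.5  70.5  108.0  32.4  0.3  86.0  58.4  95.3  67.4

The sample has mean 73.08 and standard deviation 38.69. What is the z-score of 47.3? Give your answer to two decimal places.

z = (47.3 − 73.08) / 38.69 = -0.67.

-0.67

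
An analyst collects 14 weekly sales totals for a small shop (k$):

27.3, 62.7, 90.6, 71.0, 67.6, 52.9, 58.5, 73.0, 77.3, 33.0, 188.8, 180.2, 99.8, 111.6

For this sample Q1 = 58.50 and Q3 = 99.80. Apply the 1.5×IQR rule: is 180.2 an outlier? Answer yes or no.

IQR = Q3 − Q1 = 99.80 − 58.50 = 41.30.
Lower fence = Q1 − 1.5·IQR = 58.50 − 61.95 = -3.45.
Upper fence = Q3 + 1.5·IQR = 99.80 + 61.95 = 161.75.
180.2 lies above the upper fence.

yes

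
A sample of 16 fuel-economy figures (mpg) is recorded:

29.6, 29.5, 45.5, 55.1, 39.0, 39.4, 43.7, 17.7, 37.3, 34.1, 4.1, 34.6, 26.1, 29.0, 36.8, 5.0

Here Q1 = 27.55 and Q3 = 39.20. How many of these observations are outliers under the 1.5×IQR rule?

2

IQR = 11.65; fences at 27.55 − 17.475 = 10.075 and 39.20 + 17.475 = 56.675.
Outside the cutoffs: 4.1, 5.0.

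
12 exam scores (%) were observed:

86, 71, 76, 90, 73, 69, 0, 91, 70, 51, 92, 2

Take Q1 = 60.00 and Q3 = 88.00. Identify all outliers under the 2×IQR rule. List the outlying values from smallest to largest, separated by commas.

0, 2

IQR = Q3 − Q1 = 88.00 − 60.00 = 28.00.
Lower fence = Q1 − 2·IQR = 60.00 − 56.00 = 4.00.
Upper fence = Q3 + 2·IQR = 88.00 + 56.00 = 144.00.
0 < 4.00 → outlier.
2 < 4.00 → outlier.
All remaining values lie within [4.00, 144.00].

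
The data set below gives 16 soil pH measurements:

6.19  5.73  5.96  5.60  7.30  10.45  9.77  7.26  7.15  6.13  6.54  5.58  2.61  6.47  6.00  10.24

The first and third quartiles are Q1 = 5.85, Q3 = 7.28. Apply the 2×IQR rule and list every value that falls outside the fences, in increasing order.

IQR = Q3 − Q1 = 7.28 − 5.85 = 1.43.
Lower fence = Q1 − 2·IQR = 5.85 − 2.86 = 2.99.
Upper fence = Q3 + 2·IQR = 7.28 + 2.86 = 10.14.
2.61 < 2.99 → outlier.
10.24 > 10.14 → outlier.
10.45 > 10.14 → outlier.
All remaining values lie within [2.99, 10.14].

2.61, 10.24, 10.45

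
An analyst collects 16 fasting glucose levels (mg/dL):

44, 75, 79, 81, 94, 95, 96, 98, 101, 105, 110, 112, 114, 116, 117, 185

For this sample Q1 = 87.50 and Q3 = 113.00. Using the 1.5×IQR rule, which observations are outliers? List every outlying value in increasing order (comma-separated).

IQR = Q3 − Q1 = 113.00 − 87.50 = 25.50.
Lower fence = Q1 − 1.5·IQR = 87.50 − 38.25 = 49.25.
Upper fence = Q3 + 1.5·IQR = 113.00 + 38.25 = 151.25.
44 < 49.25 → outlier.
185 > 151.25 → outlier.
All remaining values lie within [49.25, 151.25].

44, 185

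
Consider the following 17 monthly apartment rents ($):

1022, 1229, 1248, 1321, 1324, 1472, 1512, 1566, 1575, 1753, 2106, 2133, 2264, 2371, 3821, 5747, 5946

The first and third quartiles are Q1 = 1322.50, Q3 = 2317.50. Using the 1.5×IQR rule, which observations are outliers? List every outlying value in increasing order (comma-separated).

3821, 5747, 5946

IQR = Q3 − Q1 = 2317.50 − 1322.50 = 995.00.
Lower fence = Q1 − 1.5·IQR = 1322.50 − 1492.50 = -170.00.
Upper fence = Q3 + 1.5·IQR = 2317.50 + 1492.50 = 3810.00.
3821 > 3810.00 → outlier.
5747 > 3810.00 → outlier.
5946 > 3810.00 → outlier.
All remaining values lie within [-170.00, 3810.00].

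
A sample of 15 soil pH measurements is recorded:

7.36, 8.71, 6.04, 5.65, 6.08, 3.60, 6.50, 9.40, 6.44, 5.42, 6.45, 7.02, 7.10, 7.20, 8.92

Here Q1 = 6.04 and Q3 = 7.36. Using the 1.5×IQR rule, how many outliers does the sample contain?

2

IQR = 1.32; fences at 6.04 − 1.98 = 4.06 and 7.36 + 1.98 = 9.34.
Outside the cutoffs: 3.60, 9.40.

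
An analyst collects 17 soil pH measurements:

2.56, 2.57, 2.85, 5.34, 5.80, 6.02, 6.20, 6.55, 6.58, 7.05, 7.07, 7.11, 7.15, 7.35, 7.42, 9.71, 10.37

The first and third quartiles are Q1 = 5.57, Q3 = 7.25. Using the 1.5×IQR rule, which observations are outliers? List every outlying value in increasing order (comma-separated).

IQR = Q3 − Q1 = 7.25 − 5.57 = 1.68.
Lower fence = Q1 − 1.5·IQR = 5.57 − 2.52 = 3.05.
Upper fence = Q3 + 1.5·IQR = 7.25 + 2.52 = 9.77.
2.56 < 3.05 → outlier.
2.57 < 3.05 → outlier.
2.85 < 3.05 → outlier.
10.37 > 9.77 → outlier.
All remaining values lie within [3.05, 9.77].

2.56, 2.57, 2.85, 10.37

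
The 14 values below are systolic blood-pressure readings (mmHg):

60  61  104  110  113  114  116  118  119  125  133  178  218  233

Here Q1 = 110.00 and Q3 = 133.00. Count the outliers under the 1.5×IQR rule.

IQR = 23.00; fences at 110.00 − 34.50 = 75.50 and 133.00 + 34.50 = 167.50.
Outside the cutoffs: 60, 61, 178, 218, 233.

5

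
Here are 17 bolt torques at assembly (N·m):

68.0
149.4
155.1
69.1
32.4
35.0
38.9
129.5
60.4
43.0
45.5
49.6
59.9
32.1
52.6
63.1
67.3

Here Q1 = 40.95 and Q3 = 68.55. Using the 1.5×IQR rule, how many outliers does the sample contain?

3

IQR = 27.60; fences at 40.95 − 41.40 = -0.45 and 68.55 + 41.40 = 109.95.
Outside the cutoffs: 129.5, 149.4, 155.1.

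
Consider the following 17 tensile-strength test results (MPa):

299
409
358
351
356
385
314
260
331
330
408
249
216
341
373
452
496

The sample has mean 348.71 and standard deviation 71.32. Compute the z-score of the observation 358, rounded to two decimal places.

z = (358 − 348.71) / 71.32 = 0.13.

0.13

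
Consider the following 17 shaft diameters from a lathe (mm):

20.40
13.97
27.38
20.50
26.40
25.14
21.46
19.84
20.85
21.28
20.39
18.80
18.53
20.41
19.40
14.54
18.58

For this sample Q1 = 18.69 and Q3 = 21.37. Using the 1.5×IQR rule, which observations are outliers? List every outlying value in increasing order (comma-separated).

IQR = Q3 − Q1 = 21.37 − 18.69 = 2.68.
Lower fence = Q1 − 1.5·IQR = 18.69 − 4.02 = 14.67.
Upper fence = Q3 + 1.5·IQR = 21.37 + 4.02 = 25.39.
13.97 < 14.67 → outlier.
14.54 < 14.67 → outlier.
26.40 > 25.39 → outlier.
27.38 > 25.39 → outlier.
All remaining values lie within [14.67, 25.39].

13.97, 14.54, 26.40, 27.38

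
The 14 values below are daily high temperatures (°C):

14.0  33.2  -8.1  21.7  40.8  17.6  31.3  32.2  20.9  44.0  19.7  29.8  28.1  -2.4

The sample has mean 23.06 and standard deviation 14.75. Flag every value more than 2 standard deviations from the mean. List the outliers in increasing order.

Cutoffs at x̄ ± 2s: 23.06 ± 2·14.75 = [-6.44, 52.56].
-8.1: z = -2.11, |z| > 2 → outlier.
Every other value lies within [-6.44, 52.56].

-8.1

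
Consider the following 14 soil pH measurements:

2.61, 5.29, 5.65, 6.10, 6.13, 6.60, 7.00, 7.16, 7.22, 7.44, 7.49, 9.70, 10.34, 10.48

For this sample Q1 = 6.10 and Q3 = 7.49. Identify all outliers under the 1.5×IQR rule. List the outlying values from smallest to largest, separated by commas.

2.61, 9.70, 10.34, 10.48

IQR = Q3 − Q1 = 7.49 − 6.10 = 1.39.
Lower fence = Q1 − 1.5·IQR = 6.10 − 2.085 = 4.015.
Upper fence = Q3 + 1.5·IQR = 7.49 + 2.085 = 9.575.
2.61 < 4.015 → outlier.
9.70 > 9.575 → outlier.
10.34 > 9.575 → outlier.
10.48 > 9.575 → outlier.
All remaining values lie within [4.015, 9.575].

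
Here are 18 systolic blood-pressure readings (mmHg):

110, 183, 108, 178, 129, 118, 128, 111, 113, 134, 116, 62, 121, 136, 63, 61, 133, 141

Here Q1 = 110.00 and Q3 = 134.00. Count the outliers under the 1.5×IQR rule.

5

IQR = 24.00; fences at 110.00 − 36.00 = 74.00 and 134.00 + 36.00 = 170.00.
Outside the cutoffs: 61, 62, 63, 178, 183.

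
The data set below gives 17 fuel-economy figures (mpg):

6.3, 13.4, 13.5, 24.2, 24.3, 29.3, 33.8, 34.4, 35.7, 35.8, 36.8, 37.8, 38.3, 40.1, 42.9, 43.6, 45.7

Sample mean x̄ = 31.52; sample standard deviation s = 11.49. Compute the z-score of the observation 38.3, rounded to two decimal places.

0.59

z = (38.3 − 31.52) / 11.49 = 0.59.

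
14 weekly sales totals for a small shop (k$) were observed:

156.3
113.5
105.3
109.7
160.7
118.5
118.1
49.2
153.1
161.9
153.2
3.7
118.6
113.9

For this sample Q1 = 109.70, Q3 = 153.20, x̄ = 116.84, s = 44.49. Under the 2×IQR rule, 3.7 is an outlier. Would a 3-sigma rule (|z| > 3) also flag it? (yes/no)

no

z = (3.7 − 116.84) / 44.49 = -2.54.
|z| = 2.54 ≤ 3.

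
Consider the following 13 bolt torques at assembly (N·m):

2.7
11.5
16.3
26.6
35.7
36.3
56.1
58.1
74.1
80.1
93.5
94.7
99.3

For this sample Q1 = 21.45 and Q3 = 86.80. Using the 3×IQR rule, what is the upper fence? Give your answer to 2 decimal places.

282.85

IQR = Q3 − Q1 = 86.80 − 21.45 = 65.35.
Lower fence = Q1 − 3·IQR = 21.45 − 196.05 = -174.60.
Upper fence = Q3 + 3·IQR = 86.80 + 196.05 = 282.85.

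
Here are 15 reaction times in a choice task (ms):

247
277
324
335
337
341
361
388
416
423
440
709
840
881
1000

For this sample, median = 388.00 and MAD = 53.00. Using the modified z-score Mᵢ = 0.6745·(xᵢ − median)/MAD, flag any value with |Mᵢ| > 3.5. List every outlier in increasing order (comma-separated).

709, 840, 881, 1000

|Mᵢ| > 3.5 ⇔ |xᵢ − 388.00| > 3.5·53.00/0.6745 = 275.02.
So outliers lie outside [112.98, 663.02].
709: M = 4.09 → outlier.
840: M = 5.75 → outlier.
881: M = 6.27 → outlier.
1000: M = 7.79 → outlier.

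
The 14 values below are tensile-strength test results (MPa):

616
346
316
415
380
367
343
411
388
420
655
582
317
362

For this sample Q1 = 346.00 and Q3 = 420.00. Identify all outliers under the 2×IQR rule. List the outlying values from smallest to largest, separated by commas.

582, 616, 655

IQR = Q3 − Q1 = 420.00 − 346.00 = 74.00.
Lower fence = Q1 − 2·IQR = 346.00 − 148.00 = 198.00.
Upper fence = Q3 + 2·IQR = 420.00 + 148.00 = 568.00.
582 > 568.00 → outlier.
616 > 568.00 → outlier.
655 > 568.00 → outlier.
All remaining values lie within [198.00, 568.00].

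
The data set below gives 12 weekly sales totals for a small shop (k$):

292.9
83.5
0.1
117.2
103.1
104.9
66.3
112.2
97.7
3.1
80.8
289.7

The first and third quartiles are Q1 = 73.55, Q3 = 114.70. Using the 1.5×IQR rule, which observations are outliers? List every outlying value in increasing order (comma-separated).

0.1, 3.1, 289.7, 292.9

IQR = Q3 − Q1 = 114.70 − 73.55 = 41.15.
Lower fence = Q1 − 1.5·IQR = 73.55 − 61.725 = 11.825.
Upper fence = Q3 + 1.5·IQR = 114.70 + 61.725 = 176.425.
0.1 < 11.825 → outlier.
3.1 < 11.825 → outlier.
289.7 > 176.425 → outlier.
292.9 > 176.425 → outlier.
All remaining values lie within [11.825, 176.425].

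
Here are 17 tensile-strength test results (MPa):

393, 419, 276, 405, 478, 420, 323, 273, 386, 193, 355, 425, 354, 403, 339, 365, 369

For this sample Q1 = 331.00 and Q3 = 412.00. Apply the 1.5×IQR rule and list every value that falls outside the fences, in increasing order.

IQR = Q3 − Q1 = 412.00 − 331.00 = 81.00.
Lower fence = Q1 − 1.5·IQR = 331.00 − 121.50 = 209.50.
Upper fence = Q3 + 1.5·IQR = 412.00 + 121.50 = 533.50.
193 < 209.50 → outlier.
All remaining values lie within [209.50, 533.50].

193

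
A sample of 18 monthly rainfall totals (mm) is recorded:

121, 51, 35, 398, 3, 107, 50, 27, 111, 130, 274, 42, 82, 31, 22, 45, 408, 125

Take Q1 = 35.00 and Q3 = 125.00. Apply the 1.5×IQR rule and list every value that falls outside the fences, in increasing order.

274, 398, 408

IQR = Q3 − Q1 = 125.00 − 35.00 = 90.00.
Lower fence = Q1 − 1.5·IQR = 35.00 − 135.00 = -100.00.
Upper fence = Q3 + 1.5·IQR = 125.00 + 135.00 = 260.00.
274 > 260.00 → outlier.
398 > 260.00 → outlier.
408 > 260.00 → outlier.
All remaining values lie within [-100.00, 260.00].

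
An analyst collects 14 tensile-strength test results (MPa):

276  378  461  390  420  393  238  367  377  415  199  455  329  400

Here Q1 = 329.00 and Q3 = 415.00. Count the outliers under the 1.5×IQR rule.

IQR = 86.00; fences at 329.00 − 129.00 = 200.00 and 415.00 + 129.00 = 544.00.
Outside the cutoffs: 199.

1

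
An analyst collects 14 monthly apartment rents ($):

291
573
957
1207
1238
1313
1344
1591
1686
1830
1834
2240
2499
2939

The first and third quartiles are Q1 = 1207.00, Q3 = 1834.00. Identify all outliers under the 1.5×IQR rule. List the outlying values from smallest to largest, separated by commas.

IQR = Q3 − Q1 = 1834.00 − 1207.00 = 627.00.
Lower fence = Q1 − 1.5·IQR = 1207.00 − 940.50 = 266.50.
Upper fence = Q3 + 1.5·IQR = 1834.00 + 940.50 = 2774.50.
2939 > 2774.50 → outlier.
All remaining values lie within [266.50, 2774.50].

2939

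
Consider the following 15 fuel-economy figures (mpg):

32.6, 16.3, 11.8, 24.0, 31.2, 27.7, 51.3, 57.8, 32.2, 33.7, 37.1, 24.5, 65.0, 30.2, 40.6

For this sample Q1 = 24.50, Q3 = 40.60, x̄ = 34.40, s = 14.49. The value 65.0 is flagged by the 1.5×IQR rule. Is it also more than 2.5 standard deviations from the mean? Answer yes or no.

z = (65.0 − 34.40) / 14.49 = 2.11.
|z| = 2.11 ≤ 2.5.

no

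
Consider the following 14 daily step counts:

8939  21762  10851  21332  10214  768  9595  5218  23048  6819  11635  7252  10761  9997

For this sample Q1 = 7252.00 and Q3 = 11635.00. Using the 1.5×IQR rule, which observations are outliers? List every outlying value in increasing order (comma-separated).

21332, 21762, 23048

IQR = Q3 − Q1 = 11635.00 − 7252.00 = 4383.00.
Lower fence = Q1 − 1.5·IQR = 7252.00 − 6574.50 = 677.50.
Upper fence = Q3 + 1.5·IQR = 11635.00 + 6574.50 = 18209.50.
21332 > 18209.50 → outlier.
21762 > 18209.50 → outlier.
23048 > 18209.50 → outlier.
All remaining values lie within [677.50, 18209.50].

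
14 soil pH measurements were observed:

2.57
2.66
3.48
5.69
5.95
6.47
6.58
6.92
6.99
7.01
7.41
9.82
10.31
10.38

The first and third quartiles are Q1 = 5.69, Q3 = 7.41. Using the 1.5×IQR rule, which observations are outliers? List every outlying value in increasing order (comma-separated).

IQR = Q3 − Q1 = 7.41 − 5.69 = 1.72.
Lower fence = Q1 − 1.5·IQR = 5.69 − 2.58 = 3.11.
Upper fence = Q3 + 1.5·IQR = 7.41 + 2.58 = 9.99.
2.57 < 3.11 → outlier.
2.66 < 3.11 → outlier.
10.31 > 9.99 → outlier.
10.38 > 9.99 → outlier.
All remaining values lie within [3.11, 9.99].

2.57, 2.66, 10.31, 10.38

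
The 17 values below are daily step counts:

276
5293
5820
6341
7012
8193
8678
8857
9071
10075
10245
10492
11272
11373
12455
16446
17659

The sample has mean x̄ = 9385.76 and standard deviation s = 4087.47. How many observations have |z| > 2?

Cutoffs: x̄ ± 2s = [1210.82, 17560.70].
Outside the cutoffs: 276, 17659.

2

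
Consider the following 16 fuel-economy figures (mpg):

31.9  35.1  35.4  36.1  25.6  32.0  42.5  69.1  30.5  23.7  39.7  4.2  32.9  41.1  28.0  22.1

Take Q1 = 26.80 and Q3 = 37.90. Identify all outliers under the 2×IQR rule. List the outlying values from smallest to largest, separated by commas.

IQR = Q3 − Q1 = 37.90 − 26.80 = 11.10.
Lower fence = Q1 − 2·IQR = 26.80 − 22.20 = 4.60.
Upper fence = Q3 + 2·IQR = 37.90 + 22.20 = 60.10.
4.2 < 4.60 → outlier.
69.1 > 60.10 → outlier.
All remaining values lie within [4.60, 60.10].

4.2, 69.1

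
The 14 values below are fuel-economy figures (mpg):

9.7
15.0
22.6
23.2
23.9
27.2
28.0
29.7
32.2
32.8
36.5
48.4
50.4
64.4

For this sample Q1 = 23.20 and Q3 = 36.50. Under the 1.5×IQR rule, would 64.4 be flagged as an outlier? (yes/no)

IQR = Q3 − Q1 = 36.50 − 23.20 = 13.30.
Lower fence = Q1 − 1.5·IQR = 23.20 − 19.95 = 3.25.
Upper fence = Q3 + 1.5·IQR = 36.50 + 19.95 = 56.45.
64.4 lies above the upper fence.

yes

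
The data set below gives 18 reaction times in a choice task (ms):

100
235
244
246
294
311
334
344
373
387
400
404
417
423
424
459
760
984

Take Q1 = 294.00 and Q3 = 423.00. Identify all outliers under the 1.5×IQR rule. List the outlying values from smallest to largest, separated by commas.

IQR = Q3 − Q1 = 423.00 − 294.00 = 129.00.
Lower fence = Q1 − 1.5·IQR = 294.00 − 193.50 = 100.50.
Upper fence = Q3 + 1.5·IQR = 423.00 + 193.50 = 616.50.
100 < 100.50 → outlier.
760 > 616.50 → outlier.
984 > 616.50 → outlier.
All remaining values lie within [100.50, 616.50].

100, 760, 984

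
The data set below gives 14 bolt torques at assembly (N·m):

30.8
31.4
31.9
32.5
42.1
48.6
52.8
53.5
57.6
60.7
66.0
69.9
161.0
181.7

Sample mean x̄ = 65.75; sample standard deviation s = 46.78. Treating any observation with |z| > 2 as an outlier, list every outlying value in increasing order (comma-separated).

Cutoffs at x̄ ± 2s: 65.75 ± 2·46.78 = [-27.81, 159.31].
161.0: z = 2.04, |z| > 2 → outlier.
181.7: z = 2.48, |z| > 2 → outlier.
Every other value lies within [-27.81, 159.31].

161.0, 181.7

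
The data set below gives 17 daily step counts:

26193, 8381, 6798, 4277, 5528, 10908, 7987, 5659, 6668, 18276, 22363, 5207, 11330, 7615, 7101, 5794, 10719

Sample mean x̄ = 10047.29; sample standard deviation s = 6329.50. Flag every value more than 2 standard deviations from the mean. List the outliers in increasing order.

26193

Cutoffs at x̄ ± 2s: 10047.29 ± 2·6329.50 = [-2611.71, 22706.29].
26193: z = 2.55, |z| > 2 → outlier.
Every other value lies within [-2611.71, 22706.29].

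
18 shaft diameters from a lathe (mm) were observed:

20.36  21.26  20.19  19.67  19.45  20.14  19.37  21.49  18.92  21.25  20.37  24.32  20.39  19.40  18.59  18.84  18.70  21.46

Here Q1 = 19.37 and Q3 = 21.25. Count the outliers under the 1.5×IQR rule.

1

IQR = 1.88; fences at 19.37 − 2.82 = 16.55 and 21.25 + 2.82 = 24.07.
Outside the cutoffs: 24.32.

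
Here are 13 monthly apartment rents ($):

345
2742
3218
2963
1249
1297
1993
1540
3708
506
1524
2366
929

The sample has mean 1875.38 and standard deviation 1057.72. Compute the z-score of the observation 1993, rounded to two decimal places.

z = (1993 − 1875.38) / 1057.72 = 0.11.

0.11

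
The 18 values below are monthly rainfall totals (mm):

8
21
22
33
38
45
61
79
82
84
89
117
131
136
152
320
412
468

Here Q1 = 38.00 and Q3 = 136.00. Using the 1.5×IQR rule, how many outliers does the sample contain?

IQR = 98.00; fences at 38.00 − 147.00 = -109.00 and 136.00 + 147.00 = 283.00.
Outside the cutoffs: 320, 412, 468.

3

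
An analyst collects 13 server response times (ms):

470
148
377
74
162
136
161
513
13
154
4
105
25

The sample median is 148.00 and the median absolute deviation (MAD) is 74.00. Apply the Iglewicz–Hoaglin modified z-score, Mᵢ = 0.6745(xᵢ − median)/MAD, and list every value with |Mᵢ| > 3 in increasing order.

|Mᵢ| > 3 ⇔ |xᵢ − 148.00| > 3·74.00/0.6745 = 329.13.
So outliers lie outside [-181.13, 477.13].
513: M = 3.33 → outlier.

513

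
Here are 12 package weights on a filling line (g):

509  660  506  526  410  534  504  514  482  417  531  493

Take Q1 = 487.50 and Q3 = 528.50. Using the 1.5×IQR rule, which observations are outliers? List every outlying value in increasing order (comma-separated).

410, 417, 660

IQR = Q3 − Q1 = 528.50 − 487.50 = 41.00.
Lower fence = Q1 − 1.5·IQR = 487.50 − 61.50 = 426.00.
Upper fence = Q3 + 1.5·IQR = 528.50 + 61.50 = 590.00.
410 < 426.00 → outlier.
417 < 426.00 → outlier.
660 > 590.00 → outlier.
All remaining values lie within [426.00, 590.00].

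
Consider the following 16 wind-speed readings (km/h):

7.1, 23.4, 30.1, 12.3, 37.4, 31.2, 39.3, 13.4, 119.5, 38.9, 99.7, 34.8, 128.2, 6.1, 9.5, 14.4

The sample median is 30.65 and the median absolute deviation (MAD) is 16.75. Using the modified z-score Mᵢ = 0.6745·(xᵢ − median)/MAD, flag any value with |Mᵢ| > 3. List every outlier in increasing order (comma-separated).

|Mᵢ| > 3 ⇔ |xᵢ − 30.65| > 3·16.75/0.6745 = 74.50.
So outliers lie outside [-43.85, 105.15].
119.5: M = 3.58 → outlier.
128.2: M = 3.93 → outlier.

119.5, 128.2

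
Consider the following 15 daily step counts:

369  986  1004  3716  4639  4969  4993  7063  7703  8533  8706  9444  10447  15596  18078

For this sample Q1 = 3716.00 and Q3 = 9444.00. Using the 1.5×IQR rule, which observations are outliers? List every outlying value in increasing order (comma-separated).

IQR = Q3 − Q1 = 9444.00 − 3716.00 = 5728.00.
Lower fence = Q1 − 1.5·IQR = 3716.00 − 8592.00 = -4876.00.
Upper fence = Q3 + 1.5·IQR = 9444.00 + 8592.00 = 18036.00.
18078 > 18036.00 → outlier.
All remaining values lie within [-4876.00, 18036.00].

18078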